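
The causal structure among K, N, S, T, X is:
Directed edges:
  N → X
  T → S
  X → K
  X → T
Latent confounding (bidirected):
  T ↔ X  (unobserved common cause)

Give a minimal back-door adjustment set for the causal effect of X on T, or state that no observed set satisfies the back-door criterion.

desc(X)\{X}={K,S,T}; candidates ⊆ {N}.
X↔T: latent back-door arc(s) into X.
size 0: {}; under {} X still reaches {N,S,T} ∋ T.
size 1: {N}; under {N} X still reaches {S,T} ∋ T.
X↔T cannot be blocked by any observed set — no back-door set.

X→T: no observed back-door set.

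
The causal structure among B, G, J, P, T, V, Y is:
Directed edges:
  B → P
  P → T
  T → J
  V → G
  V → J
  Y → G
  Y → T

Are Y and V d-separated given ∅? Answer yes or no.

Bayes-Ball from Y | ∅ reaches {G,J,T}.
V ∉ reach(Y|∅) ⇒ Y ⊥ V | ∅.

Yes — Y ⊥ V | ∅.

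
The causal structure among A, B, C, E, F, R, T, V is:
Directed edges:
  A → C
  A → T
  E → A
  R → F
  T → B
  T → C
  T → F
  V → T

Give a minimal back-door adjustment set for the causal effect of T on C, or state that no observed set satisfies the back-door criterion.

T→C: minimal back-door set {A}.

desc(T)\{T}={B,C,F}; candidates ⊆ {A,E,R,V}.
size 0: {}; under {} T still reaches {A,C,E,V} ∋ C.
{A}: T⊥C given {A} in G with T→· removed — back-door holds.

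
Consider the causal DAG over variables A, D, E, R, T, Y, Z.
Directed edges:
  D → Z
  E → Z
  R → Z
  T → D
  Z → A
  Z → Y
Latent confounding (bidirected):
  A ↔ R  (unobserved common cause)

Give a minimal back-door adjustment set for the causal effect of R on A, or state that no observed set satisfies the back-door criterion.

R→A: no observed back-door set.

desc(R)\{R}={A,Y,Z}; candidates ⊆ {D,E,T}.
R↔A: latent back-door arc(s) into R.
size 0: {}; under {} R still reaches {A} ∋ A.
size 1: {D}, {E}, {T}; under {D} R still reaches {A} ∋ A.
size 2: {D,E}, {D,T}, {E,T}; under {D,E} R still reaches {A} ∋ A.
R↔A cannot be blocked by any observed set — no back-door set.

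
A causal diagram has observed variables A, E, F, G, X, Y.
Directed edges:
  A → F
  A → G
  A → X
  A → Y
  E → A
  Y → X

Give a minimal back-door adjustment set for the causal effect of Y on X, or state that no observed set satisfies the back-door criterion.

Y→X: minimal back-door set {A}.

desc(Y)\{Y}={X}; candidates ⊆ {A,E,F,G}.
size 0: {}; under {} Y still reaches {A,E,F,G,X} ∋ X.
{A}: Y⊥X given {A} in G with Y→· removed — back-door holds.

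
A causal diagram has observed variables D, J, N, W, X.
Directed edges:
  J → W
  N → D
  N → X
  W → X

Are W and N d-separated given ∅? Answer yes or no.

Yes — W ⊥ N | ∅.

Bayes-Ball from W | ∅ reaches {J,X}.
N ∉ reach(W|∅) ⇒ W ⊥ N | ∅.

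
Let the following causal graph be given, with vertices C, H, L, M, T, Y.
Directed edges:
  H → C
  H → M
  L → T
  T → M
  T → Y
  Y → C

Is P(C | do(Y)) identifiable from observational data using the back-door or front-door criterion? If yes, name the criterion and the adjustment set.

P(C|do(Y)): backdoor, adjust for ∅.

desc(Y)\{Y}={C}; candidates ⊆ {H,L,M,T}.
∅: Y⊥C given ∅ in G with Y→· removed — back-door holds.
P(C|do(Y)) = P(C|Y) — no adjustment needed.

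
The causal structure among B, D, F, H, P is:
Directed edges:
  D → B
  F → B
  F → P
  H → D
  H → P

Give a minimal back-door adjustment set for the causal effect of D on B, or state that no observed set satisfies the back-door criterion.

D→B: minimal back-door set ∅.

desc(D)\{D}={B}; candidates ⊆ {F,H,P}.
∅: D⊥B given ∅ in G with D→· removed — back-door holds.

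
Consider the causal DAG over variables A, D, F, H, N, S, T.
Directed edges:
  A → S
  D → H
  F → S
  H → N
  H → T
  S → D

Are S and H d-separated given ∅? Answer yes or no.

Bayes-Ball from S | ∅ reaches {A,D,F,H,N,T}.
H ∈ reach(S|∅) ⇒ S ⊥̸ H | ∅.

No — S and H are d-connected given ∅.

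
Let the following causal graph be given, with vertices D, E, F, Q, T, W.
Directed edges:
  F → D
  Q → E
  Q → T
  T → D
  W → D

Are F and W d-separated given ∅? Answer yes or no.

Bayes-Ball from F | ∅ reaches {D}.
W ∉ reach(F|∅) ⇒ F ⊥ W | ∅.

Yes — F ⊥ W | ∅.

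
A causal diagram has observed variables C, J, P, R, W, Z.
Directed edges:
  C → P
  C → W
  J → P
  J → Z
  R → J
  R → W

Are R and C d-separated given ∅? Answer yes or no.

Bayes-Ball from R | ∅ reaches {J,P,W,Z}.
C ∉ reach(R|∅) ⇒ R ⊥ C | ∅.

Yes — R ⊥ C | ∅.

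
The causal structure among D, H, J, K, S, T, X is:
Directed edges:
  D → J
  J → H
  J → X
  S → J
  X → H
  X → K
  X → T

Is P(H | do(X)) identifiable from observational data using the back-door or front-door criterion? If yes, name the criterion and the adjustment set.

desc(X)\{X}={H,K,T}; candidates ⊆ {D,J,S}.
size 0: {}; under {} X still reaches {D,H,J,S} ∋ H.
{J}: X⊥H given {J} in G with X→· removed — back-door holds.
P(H|do(X)) = Σ_{J} P(H|X,J)·P(J).

P(H|do(X)): backdoor, adjust for {J}.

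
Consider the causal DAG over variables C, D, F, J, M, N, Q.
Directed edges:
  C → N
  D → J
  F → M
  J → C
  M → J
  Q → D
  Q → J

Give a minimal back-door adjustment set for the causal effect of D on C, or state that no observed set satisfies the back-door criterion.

desc(D)\{D}={C,J,N}; candidates ⊆ {F,M,Q}.
size 0: {}; under {} D still reaches {C,J,N,Q} ∋ C.
{Q}: D⊥C given {Q} in G with D→· removed — back-door holds.

D→C: minimal back-door set {Q}.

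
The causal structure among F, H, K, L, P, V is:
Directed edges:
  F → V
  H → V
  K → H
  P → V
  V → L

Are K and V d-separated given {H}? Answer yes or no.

Yes — K ⊥ V | {H}.

Bayes-Ball from K | {H} reaches ∅.
V ∉ reach(K|{H}) ⇒ K ⊥ V | {H}.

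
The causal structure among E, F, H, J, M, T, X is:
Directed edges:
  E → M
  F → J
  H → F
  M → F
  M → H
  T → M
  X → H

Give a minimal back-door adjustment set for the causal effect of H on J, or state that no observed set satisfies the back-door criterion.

desc(H)\{H}={F,J}; candidates ⊆ {E,M,T,X}.
size 0: {}; under {} H still reaches {E,F,J,M,T,X} ∋ J.
{M}: H⊥J given {M} in G with H→· removed — back-door holds.

H→J: minimal back-door set {M}.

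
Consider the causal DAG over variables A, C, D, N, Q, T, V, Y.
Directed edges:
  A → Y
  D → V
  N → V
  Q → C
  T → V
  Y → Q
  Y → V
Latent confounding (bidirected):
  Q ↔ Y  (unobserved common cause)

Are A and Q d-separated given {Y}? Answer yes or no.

No — A and Q are d-connected given {Y}.

Bayes-Ball from A | {Y} reaches {C,Q}.
Q ∈ reach(A|{Y}) ⇒ A ⊥̸ Q | {Y}.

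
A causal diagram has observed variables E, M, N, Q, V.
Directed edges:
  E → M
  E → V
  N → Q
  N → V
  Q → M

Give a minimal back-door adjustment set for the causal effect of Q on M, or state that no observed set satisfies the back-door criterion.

desc(Q)\{Q}={M}; candidates ⊆ {E,N,V}.
∅: Q⊥M given ∅ in G with Q→· removed — back-door holds.

Q→M: minimal back-door set ∅.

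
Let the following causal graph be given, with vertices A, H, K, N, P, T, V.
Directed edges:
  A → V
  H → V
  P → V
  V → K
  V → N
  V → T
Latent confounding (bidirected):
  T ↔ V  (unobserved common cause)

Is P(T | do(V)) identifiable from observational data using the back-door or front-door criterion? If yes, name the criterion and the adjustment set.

desc(V)\{V}={K,N,T}; candidates ⊆ {A,H,P}.
V↔T: latent back-door arc(s) into V.
size 0: {}; under {} V still reaches {A,H,P,T} ∋ T.
size 1: {A}, {H}, {P}; under {A} V still reaches {H,P,T} ∋ T.
size 2: {A,H}, {A,P}, {H,P}; under {A,H} V still reaches {P,T} ∋ T.
V↔T cannot be blocked by any observed set — no back-door set.
No mediator lies on a directed V→…→T path.
Neither criterion identifies P(T|do(V)) in this graph.

P(T|do(V)): not identifiable (no BD/FD set).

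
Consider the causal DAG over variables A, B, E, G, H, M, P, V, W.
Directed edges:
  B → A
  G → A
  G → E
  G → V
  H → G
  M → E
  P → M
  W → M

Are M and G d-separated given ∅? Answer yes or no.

Bayes-Ball from M | ∅ reaches {E,P,W}.
G ∉ reach(M|∅) ⇒ M ⊥ G | ∅.

Yes — M ⊥ G | ∅.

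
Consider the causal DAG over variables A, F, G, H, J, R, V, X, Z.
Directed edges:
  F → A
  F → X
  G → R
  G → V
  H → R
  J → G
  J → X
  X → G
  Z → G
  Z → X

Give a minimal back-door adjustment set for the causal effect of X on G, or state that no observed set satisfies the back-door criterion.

desc(X)\{X}={G,R,V}; candidates ⊆ {A,F,H,J,Z}.
size 0: {}; under {} X still reaches {A,F,G,J,R,V,Z} ∋ G.
size 1: {A}, {F}, {H} …(+2); under {A} X still reaches {F,G,J,R,V,Z} ∋ G.
{J,Z}: X⊥G given {J,Z} in G with X→· removed — back-door holds.

X→G: minimal back-door set {J, Z}.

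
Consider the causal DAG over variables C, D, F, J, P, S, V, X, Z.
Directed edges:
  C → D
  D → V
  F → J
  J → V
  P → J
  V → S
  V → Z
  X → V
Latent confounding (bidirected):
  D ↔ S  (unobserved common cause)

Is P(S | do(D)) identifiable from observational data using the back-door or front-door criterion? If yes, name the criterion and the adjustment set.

P(S|do(D)): frontdoor, adjust for {V}.

desc(D)\{D}={S,V,Z}; candidates ⊆ {C,F,J,P,X}.
D↔S: latent back-door arc(s) into D.
size 0: {}; under {} D still reaches {C,S} ∋ S.
size 1: {C}, {F}, {J} …(+2); under {C} D still reaches {S} ∋ S.
size 2: {C,F}, {C,J}, {C,P} …(+7); under {C,F} D still reaches {S} ∋ S.
D↔S cannot be blocked by any observed set — no back-door set.
{V}: (i) intercepts every directed D→S path; (ii) no back-door D→{V}; (iii) {D} blocks every back-door {V}→S. Front-door holds.
P(S|do(D)) = Σ_{V} P(V|D) Σ_{D'} P(S|V,D')P(D').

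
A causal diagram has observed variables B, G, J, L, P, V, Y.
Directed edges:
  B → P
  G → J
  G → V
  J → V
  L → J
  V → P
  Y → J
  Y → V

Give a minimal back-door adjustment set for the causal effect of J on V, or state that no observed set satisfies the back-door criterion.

desc(J)\{J}={P,V}; candidates ⊆ {B,G,L,Y}.
size 0: {}; under {} J still reaches {G,L,P,V,Y} ∋ V.
size 1: {B}, {G}, {L} …(+1); under {B} J still reaches {G,L,P,V,Y} ∋ V.
{G,Y}: J⊥V given {G,Y} in G with J→· removed — back-door holds.

J→V: minimal back-door set {G, Y}.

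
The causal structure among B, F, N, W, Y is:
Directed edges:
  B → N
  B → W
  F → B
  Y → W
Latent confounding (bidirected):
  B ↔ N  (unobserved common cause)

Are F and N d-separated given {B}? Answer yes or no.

No — F and N are d-connected given {B}.

Bayes-Ball from F | {B} reaches {N}.
N ∈ reach(F|{B}) ⇒ F ⊥̸ N | {B}.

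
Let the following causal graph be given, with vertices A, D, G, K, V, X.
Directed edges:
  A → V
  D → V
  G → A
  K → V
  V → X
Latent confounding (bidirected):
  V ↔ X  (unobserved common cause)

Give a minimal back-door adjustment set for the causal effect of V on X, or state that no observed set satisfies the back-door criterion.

V→X: no observed back-door set.

desc(V)\{V}={X}; candidates ⊆ {A,D,G,K}.
V↔X: latent back-door arc(s) into V.
size 0: {}; under {} V still reaches {A,D,G,K,X} ∋ X.
size 1: {A}, {D}, {G} …(+1); under {A} V still reaches {D,K,X} ∋ X.
size 2: {A,D}, {A,G}, {A,K} …(+3); under {A,D} V still reaches {K,X} ∋ X.
V↔X cannot be blocked by any observed set — no back-door set.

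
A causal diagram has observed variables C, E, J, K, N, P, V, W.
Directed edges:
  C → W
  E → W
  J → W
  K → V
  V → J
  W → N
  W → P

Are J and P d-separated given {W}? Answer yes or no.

Bayes-Ball from J | {W} reaches {C,E,K,V}.
P ∉ reach(J|{W}) ⇒ J ⊥ P | {W}.

Yes — J ⊥ P | {W}.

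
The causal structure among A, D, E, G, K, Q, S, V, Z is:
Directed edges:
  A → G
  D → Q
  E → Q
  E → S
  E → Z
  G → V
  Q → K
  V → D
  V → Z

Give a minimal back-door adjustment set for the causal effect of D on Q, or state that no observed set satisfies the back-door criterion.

D→Q: minimal back-door set ∅.

desc(D)\{D}={K,Q}; candidates ⊆ {A,E,G,S,V,Z}.
∅: D⊥Q given ∅ in G with D→· removed — back-door holds.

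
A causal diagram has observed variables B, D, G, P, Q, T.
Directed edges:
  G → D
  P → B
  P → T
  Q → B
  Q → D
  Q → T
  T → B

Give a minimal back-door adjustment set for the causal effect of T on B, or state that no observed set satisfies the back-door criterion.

desc(T)\{T}={B}; candidates ⊆ {D,G,P,Q}.
size 0: {}; under {} T still reaches {B,D,P,Q} ∋ B.
size 1: {D}, {G}, {P} …(+1); under {D} T still reaches {B,G,P,Q} ∋ B.
{P,Q}: T⊥B given {P,Q} in G with T→· removed — back-door holds.

T→B: minimal back-door set {P, Q}.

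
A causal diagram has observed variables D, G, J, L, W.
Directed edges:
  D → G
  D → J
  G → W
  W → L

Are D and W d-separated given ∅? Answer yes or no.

No — D and W are d-connected given ∅.

Bayes-Ball from D | ∅ reaches {G,J,L,W}.
W ∈ reach(D|∅) ⇒ D ⊥̸ W | ∅.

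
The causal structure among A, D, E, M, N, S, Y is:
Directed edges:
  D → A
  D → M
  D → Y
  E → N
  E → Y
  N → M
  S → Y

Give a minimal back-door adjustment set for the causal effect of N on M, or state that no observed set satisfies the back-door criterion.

desc(N)\{N}={M}; candidates ⊆ {A,D,E,S,Y}.
∅: N⊥M given ∅ in G with N→· removed — back-door holds.

N→M: minimal back-door set ∅.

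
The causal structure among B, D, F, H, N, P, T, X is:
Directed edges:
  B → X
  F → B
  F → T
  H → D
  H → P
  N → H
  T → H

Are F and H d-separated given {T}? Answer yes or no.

Bayes-Ball from F | {T} reaches {B,X}.
H ∉ reach(F|{T}) ⇒ F ⊥ H | {T}.

Yes — F ⊥ H | {T}.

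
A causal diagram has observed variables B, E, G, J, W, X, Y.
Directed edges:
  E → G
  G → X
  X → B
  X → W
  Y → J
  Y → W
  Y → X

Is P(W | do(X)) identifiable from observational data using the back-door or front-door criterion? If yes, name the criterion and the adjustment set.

P(W|do(X)): backdoor, adjust for {Y}.

desc(X)\{X}={B,W}; candidates ⊆ {E,G,J,Y}.
size 0: {}; under {} X still reaches {E,G,J,W,Y} ∋ W.
{Y}: X⊥W given {Y} in G with X→· removed — back-door holds.
P(W|do(X)) = Σ_{Y} P(W|X,Y)·P(Y).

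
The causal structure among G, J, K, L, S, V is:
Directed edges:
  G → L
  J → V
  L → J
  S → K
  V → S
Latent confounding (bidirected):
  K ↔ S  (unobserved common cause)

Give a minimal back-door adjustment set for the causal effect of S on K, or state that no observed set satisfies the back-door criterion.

desc(S)\{S}={K}; candidates ⊆ {G,J,L,V}.
S↔K: latent back-door arc(s) into S.
size 0: {}; under {} S still reaches {G,J,K,L,V} ∋ K.
size 1: {G}, {J}, {L} …(+1); under {G} S still reaches {J,K,L,V} ∋ K.
size 2: {G,J}, {G,L}, {G,V} …(+3); under {G,J} S still reaches {K,V} ∋ K.
S↔K cannot be blocked by any observed set — no back-door set.

S→K: no observed back-door set.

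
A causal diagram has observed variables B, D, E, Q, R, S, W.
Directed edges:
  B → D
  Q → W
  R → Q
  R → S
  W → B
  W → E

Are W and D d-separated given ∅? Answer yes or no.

No — W and D are d-connected given ∅.

Bayes-Ball from W | ∅ reaches {B,D,E,Q,R,S}.
D ∈ reach(W|∅) ⇒ W ⊥̸ D | ∅.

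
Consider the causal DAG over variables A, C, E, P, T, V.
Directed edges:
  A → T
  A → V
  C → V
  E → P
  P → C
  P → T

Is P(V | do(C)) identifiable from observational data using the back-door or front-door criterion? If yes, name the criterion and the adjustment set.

P(V|do(C)): backdoor, adjust for ∅.

desc(C)\{C}={V}; candidates ⊆ {A,E,P,T}.
∅: C⊥V given ∅ in G with C→· removed — back-door holds.
P(V|do(C)) = P(V|C) — no adjustment needed.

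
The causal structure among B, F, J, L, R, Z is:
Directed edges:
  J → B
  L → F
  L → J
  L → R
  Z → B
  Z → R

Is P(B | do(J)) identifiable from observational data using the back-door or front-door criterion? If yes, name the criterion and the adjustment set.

desc(J)\{J}={B}; candidates ⊆ {F,L,R,Z}.
∅: J⊥B given ∅ in G with J→· removed — back-door holds.
P(B|do(J)) = P(B|J) — no adjustment needed.

P(B|do(J)): backdoor, adjust for ∅.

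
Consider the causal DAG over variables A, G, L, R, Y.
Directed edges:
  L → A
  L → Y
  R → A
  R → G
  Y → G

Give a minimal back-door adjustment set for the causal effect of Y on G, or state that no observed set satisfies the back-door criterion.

Y→G: minimal back-door set ∅.

desc(Y)\{Y}={G}; candidates ⊆ {A,L,R}.
∅: Y⊥G given ∅ in G with Y→· removed — back-door holds.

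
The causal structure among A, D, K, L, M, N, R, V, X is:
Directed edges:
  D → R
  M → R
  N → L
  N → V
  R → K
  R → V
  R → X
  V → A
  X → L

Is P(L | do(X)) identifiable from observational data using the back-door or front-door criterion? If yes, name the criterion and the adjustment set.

P(L|do(X)): backdoor, adjust for ∅.

desc(X)\{X}={L}; candidates ⊆ {A,D,K,M,N,R,V}.
∅: X⊥L given ∅ in G with X→· removed — back-door holds.
P(L|do(X)) = P(L|X) — no adjustment needed.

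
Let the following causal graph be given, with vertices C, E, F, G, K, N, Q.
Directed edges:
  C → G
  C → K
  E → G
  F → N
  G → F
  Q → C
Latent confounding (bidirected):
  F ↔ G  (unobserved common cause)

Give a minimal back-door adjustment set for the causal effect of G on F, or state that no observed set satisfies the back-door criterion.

desc(G)\{G}={F,N}; candidates ⊆ {C,E,K,Q}.
G↔F: latent back-door arc(s) into G.
size 0: {}; under {} G still reaches {C,E,F,K,N,Q} ∋ F.
size 1: {C}, {E}, {K} …(+1); under {C} G still reaches {E,F,N} ∋ F.
size 2: {C,E}, {C,K}, {C,Q} …(+3); under {C,E} G still reaches {F,N} ∋ F.
G↔F cannot be blocked by any observed set — no back-door set.

G→F: no observed back-door set.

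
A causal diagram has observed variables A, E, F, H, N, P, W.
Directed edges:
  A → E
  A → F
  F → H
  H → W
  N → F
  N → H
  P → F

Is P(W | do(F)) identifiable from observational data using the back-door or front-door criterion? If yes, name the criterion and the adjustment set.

P(W|do(F)): backdoor, adjust for {N}.

desc(F)\{F}={H,W}; candidates ⊆ {A,E,N,P}.
size 0: {}; under {} F still reaches {A,E,H,N,P,W} ∋ W.
{N}: F⊥W given {N} in G with F→· removed — back-door holds.
P(W|do(F)) = Σ_{N} P(W|F,N)·P(N).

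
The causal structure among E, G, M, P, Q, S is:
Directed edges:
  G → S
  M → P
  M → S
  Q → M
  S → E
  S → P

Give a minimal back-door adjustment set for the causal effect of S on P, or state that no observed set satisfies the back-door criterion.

desc(S)\{S}={E,P}; candidates ⊆ {G,M,Q}.
size 0: {}; under {} S still reaches {G,M,P,Q} ∋ P.
{M}: S⊥P given {M} in G with S→· removed — back-door holds.

S→P: minimal back-door set {M}.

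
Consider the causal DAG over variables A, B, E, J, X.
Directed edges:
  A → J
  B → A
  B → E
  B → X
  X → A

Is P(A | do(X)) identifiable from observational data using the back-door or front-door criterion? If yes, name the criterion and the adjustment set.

P(A|do(X)): backdoor, adjust for {B}.

desc(X)\{X}={A,J}; candidates ⊆ {B,E}.
size 0: {}; under {} X still reaches {A,B,E,J} ∋ A.
{B}: X⊥A given {B} in G with X→· removed — back-door holds.
P(A|do(X)) = Σ_{B} P(A|X,B)·P(B).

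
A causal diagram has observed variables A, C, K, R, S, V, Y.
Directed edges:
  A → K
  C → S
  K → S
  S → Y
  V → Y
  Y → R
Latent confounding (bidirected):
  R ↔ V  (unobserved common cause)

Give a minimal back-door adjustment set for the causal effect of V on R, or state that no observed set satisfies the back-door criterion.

desc(V)\{V}={R,Y}; candidates ⊆ {A,C,K,S}.
V↔R: latent back-door arc(s) into V.
size 0: {}; under {} V still reaches {R} ∋ R.
size 1: {A}, {C}, {K} …(+1); under {A} V still reaches {R} ∋ R.
size 2: {A,C}, {A,K}, {A,S} …(+3); under {A,C} V still reaches {R} ∋ R.
V↔R cannot be blocked by any observed set — no back-door set.

V→R: no observed back-door set.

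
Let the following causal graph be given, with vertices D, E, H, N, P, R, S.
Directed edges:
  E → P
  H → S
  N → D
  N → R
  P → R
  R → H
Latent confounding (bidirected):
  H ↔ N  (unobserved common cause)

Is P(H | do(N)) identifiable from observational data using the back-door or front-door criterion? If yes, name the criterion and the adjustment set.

desc(N)\{N}={D,H,R,S}; candidates ⊆ {E,P}.
N↔H: latent back-door arc(s) into N.
size 0: {}; under {} N still reaches {H,S} ∋ H.
size 1: {E}, {P}; under {E} N still reaches {H,S} ∋ H.
size 2: {E,P}; under {E,P} N still reaches {H,S} ∋ H.
N↔H cannot be blocked by any observed set — no back-door set.
{R}: (i) intercepts every directed N→H path; (ii) no back-door N→{R}; (iii) {N} blocks every back-door {R}→H. Front-door holds.
P(H|do(N)) = Σ_{R} P(R|N) Σ_{N'} P(H|R,N')P(N').

P(H|do(N)): frontdoor, adjust for {R}.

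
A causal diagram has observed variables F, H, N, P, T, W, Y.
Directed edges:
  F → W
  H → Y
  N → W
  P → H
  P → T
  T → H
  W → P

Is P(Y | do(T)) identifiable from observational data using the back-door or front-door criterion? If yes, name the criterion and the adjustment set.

P(Y|do(T)): backdoor, adjust for {P}.

desc(T)\{T}={H,Y}; candidates ⊆ {F,N,P,W}.
size 0: {}; under {} T still reaches {F,H,N,P,W,Y} ∋ Y.
{P}: T⊥Y given {P} in G with T→· removed — back-door holds.
P(Y|do(T)) = Σ_{P} P(Y|T,P)·P(P).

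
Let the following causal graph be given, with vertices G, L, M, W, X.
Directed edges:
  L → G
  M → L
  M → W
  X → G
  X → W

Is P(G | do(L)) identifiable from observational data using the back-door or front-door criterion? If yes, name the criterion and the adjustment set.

desc(L)\{L}={G}; candidates ⊆ {M,W,X}.
∅: L⊥G given ∅ in G with L→· removed — back-door holds.
P(G|do(L)) = P(G|L) — no adjustment needed.

P(G|do(L)): backdoor, adjust for ∅.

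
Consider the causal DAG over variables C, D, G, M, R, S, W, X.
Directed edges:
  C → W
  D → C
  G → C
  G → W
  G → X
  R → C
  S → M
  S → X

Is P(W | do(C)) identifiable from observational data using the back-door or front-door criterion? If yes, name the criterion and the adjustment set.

desc(C)\{C}={W}; candidates ⊆ {D,G,M,R,S,X}.
size 0: {}; under {} C still reaches {D,G,R,W,X} ∋ W.
{G}: C⊥W given {G} in G with C→· removed — back-door holds.
P(W|do(C)) = Σ_{G} P(W|C,G)·P(G).

P(W|do(C)): backdoor, adjust for {G}.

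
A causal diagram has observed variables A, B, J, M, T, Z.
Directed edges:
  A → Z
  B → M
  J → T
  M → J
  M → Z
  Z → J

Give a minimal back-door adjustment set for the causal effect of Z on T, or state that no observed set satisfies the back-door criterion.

desc(Z)\{Z}={J,T}; candidates ⊆ {A,B,M}.
size 0: {}; under {} Z still reaches {A,B,J,M,T} ∋ T.
{M}: Z⊥T given {M} in G with Z→· removed — back-door holds.

Z→T: minimal back-door set {M}.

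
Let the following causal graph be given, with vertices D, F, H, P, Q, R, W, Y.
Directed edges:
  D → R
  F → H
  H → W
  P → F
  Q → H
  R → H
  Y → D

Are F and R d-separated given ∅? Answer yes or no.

Yes — F ⊥ R | ∅.

Bayes-Ball from F | ∅ reaches {H,P,W}.
R ∉ reach(F|∅) ⇒ F ⊥ R | ∅.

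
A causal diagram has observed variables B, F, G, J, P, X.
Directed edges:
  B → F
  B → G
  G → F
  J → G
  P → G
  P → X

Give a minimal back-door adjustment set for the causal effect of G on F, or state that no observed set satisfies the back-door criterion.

G→F: minimal back-door set {B}.

desc(G)\{G}={F}; candidates ⊆ {B,J,P,X}.
size 0: {}; under {} G still reaches {B,F,J,P,X} ∋ F.
{B}: G⊥F given {B} in G with G→· removed — back-door holds.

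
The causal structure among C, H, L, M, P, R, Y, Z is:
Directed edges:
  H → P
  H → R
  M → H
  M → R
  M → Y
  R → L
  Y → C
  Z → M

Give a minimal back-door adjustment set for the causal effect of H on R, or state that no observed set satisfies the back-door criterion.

H→R: minimal back-door set {M}.

desc(H)\{H}={L,P,R}; candidates ⊆ {C,M,Y,Z}.
size 0: {}; under {} H still reaches {C,L,M,R,Y,Z} ∋ R.
{M}: H⊥R given {M} in G with H→· removed — back-door holds.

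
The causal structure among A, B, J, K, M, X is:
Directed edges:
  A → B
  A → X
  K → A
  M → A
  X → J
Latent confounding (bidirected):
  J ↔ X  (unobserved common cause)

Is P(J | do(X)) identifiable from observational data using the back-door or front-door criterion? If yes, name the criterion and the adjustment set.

P(J|do(X)): not identifiable (no BD/FD set).

desc(X)\{X}={J}; candidates ⊆ {A,B,K,M}.
X↔J: latent back-door arc(s) into X.
size 0: {}; under {} X still reaches {A,B,J,K,M} ∋ J.
size 1: {A}, {B}, {K} …(+1); under {A} X still reaches {J} ∋ J.
size 2: {A,B}, {A,K}, {A,M} …(+3); under {A,B} X still reaches {J} ∋ J.
X↔J cannot be blocked by any observed set — no back-door set.
No mediator lies on a directed X→…→J path.
Neither criterion identifies P(J|do(X)) in this graph.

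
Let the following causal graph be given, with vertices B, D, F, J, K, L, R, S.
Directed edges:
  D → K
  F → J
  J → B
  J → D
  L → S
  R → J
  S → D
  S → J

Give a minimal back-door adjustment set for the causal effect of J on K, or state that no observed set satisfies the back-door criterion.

J→K: minimal back-door set {S}.

desc(J)\{J}={B,D,K}; candidates ⊆ {F,L,R,S}.
size 0: {}; under {} J still reaches {D,F,K,L,R,S} ∋ K.
{S}: J⊥K given {S} in G with J→· removed — back-door holds.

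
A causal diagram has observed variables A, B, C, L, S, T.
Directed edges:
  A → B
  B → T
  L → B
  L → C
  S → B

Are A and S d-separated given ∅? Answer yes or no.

Yes — A ⊥ S | ∅.

Bayes-Ball from A | ∅ reaches {B,T}.
S ∉ reach(A|∅) ⇒ A ⊥ S | ∅.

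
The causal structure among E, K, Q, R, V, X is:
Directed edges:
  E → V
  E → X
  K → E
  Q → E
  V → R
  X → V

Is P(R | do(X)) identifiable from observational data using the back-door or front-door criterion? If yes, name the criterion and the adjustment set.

P(R|do(X)): backdoor, adjust for {E}.

desc(X)\{X}={R,V}; candidates ⊆ {E,K,Q}.
size 0: {}; under {} X still reaches {E,K,Q,R,V} ∋ R.
{E}: X⊥R given {E} in G with X→· removed — back-door holds.
P(R|do(X)) = Σ_{E} P(R|X,E)·P(E).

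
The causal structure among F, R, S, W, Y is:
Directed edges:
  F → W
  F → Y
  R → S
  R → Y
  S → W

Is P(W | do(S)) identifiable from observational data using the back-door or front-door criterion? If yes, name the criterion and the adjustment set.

desc(S)\{S}={W}; candidates ⊆ {F,R,Y}.
∅: S⊥W given ∅ in G with S→· removed — back-door holds.
P(W|do(S)) = P(W|S) — no adjustment needed.

P(W|do(S)): backdoor, adjust for ∅.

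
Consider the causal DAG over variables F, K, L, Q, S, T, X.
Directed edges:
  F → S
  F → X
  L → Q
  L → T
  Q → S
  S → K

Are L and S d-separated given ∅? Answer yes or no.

Bayes-Ball from L | ∅ reaches {K,Q,S,T}.
S ∈ reach(L|∅) ⇒ L ⊥̸ S | ∅.

No — L and S are d-connected given ∅.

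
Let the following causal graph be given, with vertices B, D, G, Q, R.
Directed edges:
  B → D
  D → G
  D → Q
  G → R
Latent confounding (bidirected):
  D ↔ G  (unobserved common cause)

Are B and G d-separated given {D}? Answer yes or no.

Bayes-Ball from B | {D} reaches {G,R}.
G ∈ reach(B|{D}) ⇒ B ⊥̸ G | {D}.

No — B and G are d-connected given {D}.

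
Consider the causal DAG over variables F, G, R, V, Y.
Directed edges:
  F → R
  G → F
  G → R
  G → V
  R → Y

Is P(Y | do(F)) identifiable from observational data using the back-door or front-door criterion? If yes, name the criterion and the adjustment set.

P(Y|do(F)): backdoor, adjust for {G}.

desc(F)\{F}={R,Y}; candidates ⊆ {G,V}.
size 0: {}; under {} F still reaches {G,R,V,Y} ∋ Y.
{G}: F⊥Y given {G} in G with F→· removed — back-door holds.
P(Y|do(F)) = Σ_{G} P(Y|F,G)·P(G).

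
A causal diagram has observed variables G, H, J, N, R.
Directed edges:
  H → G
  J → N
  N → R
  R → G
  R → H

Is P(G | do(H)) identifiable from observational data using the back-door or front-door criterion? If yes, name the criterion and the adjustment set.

P(G|do(H)): backdoor, adjust for {R}.

desc(H)\{H}={G}; candidates ⊆ {J,N,R}.
size 0: {}; under {} H still reaches {G,J,N,R} ∋ G.
{R}: H⊥G given {R} in G with H→· removed — back-door holds.
P(G|do(H)) = Σ_{R} P(G|H,R)·P(R).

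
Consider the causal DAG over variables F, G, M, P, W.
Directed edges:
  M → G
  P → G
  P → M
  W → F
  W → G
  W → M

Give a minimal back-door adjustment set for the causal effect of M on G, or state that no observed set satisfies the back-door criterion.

M→G: minimal back-door set {P, W}.

desc(M)\{M}={G}; candidates ⊆ {F,P,W}.
size 0: {}; under {} M still reaches {F,G,P,W} ∋ G.
size 1: {F}, {P}, {W}; under {F} M still reaches {G,P,W} ∋ G.
{P,W}: M⊥G given {P,W} in G with M→· removed — back-door holds.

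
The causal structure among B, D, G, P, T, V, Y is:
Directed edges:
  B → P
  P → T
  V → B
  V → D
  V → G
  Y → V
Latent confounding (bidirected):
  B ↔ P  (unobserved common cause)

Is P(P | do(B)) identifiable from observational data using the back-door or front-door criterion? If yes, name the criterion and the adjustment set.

P(P|do(B)): not identifiable (no BD/FD set).

desc(B)\{B}={P,T}; candidates ⊆ {D,G,V,Y}.
B↔P: latent back-door arc(s) into B.
size 0: {}; under {} B still reaches {D,G,P,T,V,Y} ∋ P.
size 1: {D}, {G}, {V} …(+1); under {D} B still reaches {G,P,T,V,Y} ∋ P.
size 2: {D,G}, {D,V}, {D,Y} …(+3); under {D,G} B still reaches {P,T,V,Y} ∋ P.
B↔P cannot be blocked by any observed set — no back-door set.
No mediator lies on a directed B→…→P path.
Neither criterion identifies P(P|do(B)) in this graph.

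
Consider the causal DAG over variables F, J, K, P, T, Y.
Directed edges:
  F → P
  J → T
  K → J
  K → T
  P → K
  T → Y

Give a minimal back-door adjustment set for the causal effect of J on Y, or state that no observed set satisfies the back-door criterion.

J→Y: minimal back-door set {K}.

desc(J)\{J}={T,Y}; candidates ⊆ {F,K,P}.
size 0: {}; under {} J still reaches {F,K,P,T,Y} ∋ Y.
{K}: J⊥Y given {K} in G with J→· removed — back-door holds.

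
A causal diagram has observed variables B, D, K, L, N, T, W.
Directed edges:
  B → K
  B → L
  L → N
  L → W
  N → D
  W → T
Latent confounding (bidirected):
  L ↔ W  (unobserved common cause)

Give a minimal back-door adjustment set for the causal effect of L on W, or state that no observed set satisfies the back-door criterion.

L→W: no observed back-door set.

desc(L)\{L}={D,N,T,W}; candidates ⊆ {B,K}.
L↔W: latent back-door arc(s) into L.
size 0: {}; under {} L still reaches {B,K,T,W} ∋ W.
size 1: {B}, {K}; under {B} L still reaches {T,W} ∋ W.
size 2: {B,K}; under {B,K} L still reaches {T,W} ∋ W.
L↔W cannot be blocked by any observed set — no back-door set.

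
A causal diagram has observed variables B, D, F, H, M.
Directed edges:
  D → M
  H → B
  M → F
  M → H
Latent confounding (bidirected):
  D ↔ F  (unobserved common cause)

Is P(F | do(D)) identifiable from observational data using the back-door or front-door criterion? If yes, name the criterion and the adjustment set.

desc(D)\{D}={B,F,H,M}; candidates ⊆ {—}.
D↔F: latent back-door arc(s) into D.
size 0: {}; under {} D still reaches {F} ∋ F.
D↔F cannot be blocked by any observed set — no back-door set.
{M}: (i) intercepts every directed D→F path; (ii) no back-door D→{M}; (iii) {D} blocks every back-door {M}→F. Front-door holds.
P(F|do(D)) = Σ_{M} P(M|D) Σ_{D'} P(F|M,D')P(D').

P(F|do(D)): frontdoor, adjust for {M}.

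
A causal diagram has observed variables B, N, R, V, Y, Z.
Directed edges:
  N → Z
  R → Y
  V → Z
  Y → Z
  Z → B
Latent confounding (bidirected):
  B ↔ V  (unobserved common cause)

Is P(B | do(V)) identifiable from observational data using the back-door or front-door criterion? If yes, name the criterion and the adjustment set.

desc(V)\{V}={B,Z}; candidates ⊆ {N,R,Y}.
V↔B: latent back-door arc(s) into V.
size 0: {}; under {} V still reaches {B} ∋ B.
size 1: {N}, {R}, {Y}; under {N} V still reaches {B} ∋ B.
size 2: {N,R}, {N,Y}, {R,Y}; under {N,R} V still reaches {B} ∋ B.
V↔B cannot be blocked by any observed set — no back-door set.
{Z}: (i) intercepts every directed V→B path; (ii) no back-door V→{Z}; (iii) {V} blocks every back-door {Z}→B. Front-door holds.
P(B|do(V)) = Σ_{Z} P(Z|V) Σ_{V'} P(B|Z,V')P(V').

P(B|do(V)): frontdoor, adjust for {Z}.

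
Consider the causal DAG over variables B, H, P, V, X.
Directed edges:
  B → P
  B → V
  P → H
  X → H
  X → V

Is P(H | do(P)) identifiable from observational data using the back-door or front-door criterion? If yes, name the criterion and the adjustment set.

desc(P)\{P}={H}; candidates ⊆ {B,V,X}.
∅: P⊥H given ∅ in G with P→· removed — back-door holds.
P(H|do(P)) = P(H|P) — no adjustment needed.

P(H|do(P)): backdoor, adjust for ∅.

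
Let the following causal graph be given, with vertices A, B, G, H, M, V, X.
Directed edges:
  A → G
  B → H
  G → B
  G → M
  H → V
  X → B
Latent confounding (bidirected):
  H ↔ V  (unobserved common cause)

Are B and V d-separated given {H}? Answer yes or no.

Bayes-Ball from B | {H} reaches {A,G,M,V,X}.
V ∈ reach(B|{H}) ⇒ B ⊥̸ V | {H}.

No — B and V are d-connected given {H}.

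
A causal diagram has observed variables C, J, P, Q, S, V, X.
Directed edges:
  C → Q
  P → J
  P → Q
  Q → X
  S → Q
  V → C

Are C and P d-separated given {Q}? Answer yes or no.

No — C and P are d-connected given {Q}.

Bayes-Ball from C | {Q} reaches {J,P,S,V}.
P ∈ reach(C|{Q}) ⇒ C ⊥̸ P | {Q}.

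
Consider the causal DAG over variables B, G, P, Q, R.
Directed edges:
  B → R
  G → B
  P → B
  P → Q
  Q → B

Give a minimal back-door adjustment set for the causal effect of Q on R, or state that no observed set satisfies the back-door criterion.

desc(Q)\{Q}={B,R}; candidates ⊆ {G,P}.
size 0: {}; under {} Q still reaches {B,P,R} ∋ R.
{P}: Q⊥R given {P} in G with Q→· removed — back-door holds.

Q→R: minimal back-door set {P}.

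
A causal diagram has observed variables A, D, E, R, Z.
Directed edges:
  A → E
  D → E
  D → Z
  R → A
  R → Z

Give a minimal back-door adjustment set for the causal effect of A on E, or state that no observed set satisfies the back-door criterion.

A→E: minimal back-door set ∅.

desc(A)\{A}={E}; candidates ⊆ {D,R,Z}.
∅: A⊥E given ∅ in G with A→· removed — back-door holds.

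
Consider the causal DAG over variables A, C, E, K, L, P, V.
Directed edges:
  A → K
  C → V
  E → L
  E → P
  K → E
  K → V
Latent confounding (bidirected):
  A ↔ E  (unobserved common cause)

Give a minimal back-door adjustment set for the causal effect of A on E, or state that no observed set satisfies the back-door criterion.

desc(A)\{A}={E,K,L,P,V}; candidates ⊆ {C}.
A↔E: latent back-door arc(s) into A.
size 0: {}; under {} A still reaches {E,L,P} ∋ E.
size 1: {C}; under {C} A still reaches {E,L,P} ∋ E.
A↔E cannot be blocked by any observed set — no back-door set.

A→E: no observed back-door set.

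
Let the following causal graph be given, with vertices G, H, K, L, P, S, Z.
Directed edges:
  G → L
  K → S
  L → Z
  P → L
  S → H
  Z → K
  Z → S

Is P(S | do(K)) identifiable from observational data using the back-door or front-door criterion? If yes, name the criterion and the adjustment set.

desc(K)\{K}={H,S}; candidates ⊆ {G,L,P,Z}.
size 0: {}; under {} K still reaches {G,H,L,P,S,Z} ∋ S.
{Z}: K⊥S given {Z} in G with K→· removed — back-door holds.
P(S|do(K)) = Σ_{Z} P(S|K,Z)·P(Z).

P(S|do(K)): backdoor, adjust for {Z}.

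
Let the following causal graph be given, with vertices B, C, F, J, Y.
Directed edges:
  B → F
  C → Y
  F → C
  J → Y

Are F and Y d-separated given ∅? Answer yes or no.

No — F and Y are d-connected given ∅.

Bayes-Ball from F | ∅ reaches {B,C,Y}.
Y ∈ reach(F|∅) ⇒ F ⊥̸ Y | ∅.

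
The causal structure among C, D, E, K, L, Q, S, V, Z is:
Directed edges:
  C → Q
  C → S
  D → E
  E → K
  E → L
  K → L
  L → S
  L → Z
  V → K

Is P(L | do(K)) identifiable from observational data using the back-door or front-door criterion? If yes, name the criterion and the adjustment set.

desc(K)\{K}={L,S,Z}; candidates ⊆ {C,D,E,Q,V}.
size 0: {}; under {} K still reaches {D,E,L,S,V,Z} ∋ L.
{E}: K⊥L given {E} in G with K→· removed — back-door holds.
P(L|do(K)) = Σ_{E} P(L|K,E)·P(E).

P(L|do(K)): backdoor, adjust for {E}.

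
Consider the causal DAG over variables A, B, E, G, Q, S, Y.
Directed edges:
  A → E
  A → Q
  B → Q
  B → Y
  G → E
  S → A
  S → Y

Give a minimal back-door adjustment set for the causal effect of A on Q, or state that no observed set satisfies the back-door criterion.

desc(A)\{A}={E,Q}; candidates ⊆ {B,G,S,Y}.
∅: A⊥Q given ∅ in G with A→· removed — back-door holds.

A→Q: minimal back-door set ∅.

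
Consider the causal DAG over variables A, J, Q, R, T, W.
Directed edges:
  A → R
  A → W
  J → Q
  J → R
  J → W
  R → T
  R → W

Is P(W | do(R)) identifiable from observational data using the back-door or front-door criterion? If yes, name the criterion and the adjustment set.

P(W|do(R)): backdoor, adjust for {A, J}.

desc(R)\{R}={T,W}; candidates ⊆ {A,J,Q}.
size 0: {}; under {} R still reaches {A,J,Q,W} ∋ W.
size 1: {A}, {J}, {Q}; under {A} R still reaches {J,Q,W} ∋ W.
{A,J}: R⊥W given {A,J} in G with R→· removed — back-door holds.
P(W|do(R)) = Σ_{A,J} P(W|R,A,J)·P(A,J).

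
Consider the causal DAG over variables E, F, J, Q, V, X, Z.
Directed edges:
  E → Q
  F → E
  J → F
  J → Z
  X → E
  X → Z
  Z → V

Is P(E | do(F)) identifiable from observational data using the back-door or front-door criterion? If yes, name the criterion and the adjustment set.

desc(F)\{F}={E,Q}; candidates ⊆ {J,V,X,Z}.
∅: F⊥E given ∅ in G with F→· removed — back-door holds.
P(E|do(F)) = P(E|F) — no adjustment needed.

P(E|do(F)): backdoor, adjust for ∅.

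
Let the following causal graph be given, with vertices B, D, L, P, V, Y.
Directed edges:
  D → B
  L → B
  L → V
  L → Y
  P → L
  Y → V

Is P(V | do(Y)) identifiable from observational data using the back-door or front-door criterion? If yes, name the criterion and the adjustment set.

desc(Y)\{Y}={V}; candidates ⊆ {B,D,L,P}.
size 0: {}; under {} Y still reaches {B,L,P,V} ∋ V.
{L}: Y⊥V given {L} in G with Y→· removed — back-door holds.
P(V|do(Y)) = Σ_{L} P(V|Y,L)·P(L).

P(V|do(Y)): backdoor, adjust for {L}.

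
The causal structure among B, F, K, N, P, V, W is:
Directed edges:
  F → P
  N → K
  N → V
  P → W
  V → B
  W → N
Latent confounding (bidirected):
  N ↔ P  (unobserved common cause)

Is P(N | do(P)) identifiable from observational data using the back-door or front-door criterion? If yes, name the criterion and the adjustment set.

desc(P)\{P}={B,K,N,V,W}; candidates ⊆ {F}.
P↔N: latent back-door arc(s) into P.
size 0: {}; under {} P still reaches {B,F,K,N,V} ∋ N.
size 1: {F}; under {F} P still reaches {B,K,N,V} ∋ N.
P↔N cannot be blocked by any observed set — no back-door set.
{W}: (i) intercepts every directed P→N path; (ii) no back-door P→{W}; (iii) {P} blocks every back-door {W}→N. Front-door holds.
P(N|do(P)) = Σ_{W} P(W|P) Σ_{P'} P(N|W,P')P(P').

P(N|do(P)): frontdoor, adjust for {W}.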